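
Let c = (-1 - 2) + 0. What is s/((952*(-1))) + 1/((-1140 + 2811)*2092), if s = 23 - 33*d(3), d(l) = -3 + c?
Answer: -11361115/48940248 ≈ -0.23214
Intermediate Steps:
c = -3 (c = -3 + 0 = -3)
d(l) = -6 (d(l) = -3 - 3 = -6)
s = 221 (s = 23 - 33*(-6) = 23 + 198 = 221)
s/((952*(-1))) + 1/((-1140 + 2811)*2092) = 221/((952*(-1))) + 1/((-1140 + 2811)*2092) = 221/(-952) + (1/2092)/1671 = 221*(-1/952) + (1/1671)*(1/2092) = -13/56 + 1/3495732 = -11361115/48940248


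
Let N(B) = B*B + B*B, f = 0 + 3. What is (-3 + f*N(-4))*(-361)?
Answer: -33573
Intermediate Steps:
f = 3
N(B) = 2*B**2 (N(B) = B**2 + B**2 = 2*B**2)
(-3 + f*N(-4))*(-361) = (-3 + 3*(2*(-4)**2))*(-361) = (-3 + 3*(2*16))*(-361) = (-3 + 3*32)*(-361) = (-3 + 96)*(-361) = 93*(-361) = -33573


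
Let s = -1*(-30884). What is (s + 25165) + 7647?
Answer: 63696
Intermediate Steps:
s = 30884
(s + 25165) + 7647 = (30884 + 25165) + 7647 = 56049 + 7647 = 63696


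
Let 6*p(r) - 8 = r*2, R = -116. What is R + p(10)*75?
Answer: 234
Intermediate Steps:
p(r) = 4/3 + r/3 (p(r) = 4/3 + (r*2)/6 = 4/3 + (2*r)/6 = 4/3 + r/3)
R + p(10)*75 = -116 + (4/3 + (⅓)*10)*75 = -116 + (4/3 + 10/3)*75 = -116 + (14/3)*75 = -116 + 350 = 234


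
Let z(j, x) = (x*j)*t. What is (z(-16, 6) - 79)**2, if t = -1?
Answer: 289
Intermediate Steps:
z(j, x) = -j*x (z(j, x) = (x*j)*(-1) = (j*x)*(-1) = -j*x)
(z(-16, 6) - 79)**2 = (-1*(-16)*6 - 79)**2 = (96 - 79)**2 = 17**2 = 289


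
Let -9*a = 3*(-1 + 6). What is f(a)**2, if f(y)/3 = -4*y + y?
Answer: 225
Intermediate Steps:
a = -5/3 (a = -(-1 + 6)/3 = -5/3 ≈ -1.6667)
f(y) = -9*y (f(y) = 3*(-4*y + y) = 3*(-3*y) = -9*y)
f(a)**2 = (-9*(-5/3))**2 = 15**2 = 225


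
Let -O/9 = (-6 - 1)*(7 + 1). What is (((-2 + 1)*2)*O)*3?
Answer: -3024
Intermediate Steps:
O = 504 (O = -9*(-6 - 1)*(7 + 1) = -(-63)*8 = -9*(-56) = 504)
(((-2 + 1)*2)*O)*3 = (((-2 + 1)*2)*504)*3 = (-1*2*504)*3 = -2*504*3 = -1008*3 = -3024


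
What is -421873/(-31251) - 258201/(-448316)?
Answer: 17927405029/1273665756 ≈ 14.075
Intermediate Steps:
-421873/(-31251) - 258201/(-448316) = -421873*(-1/31251) - 258201*(-1/448316) = 421873/31251 + 258201/448316 = 17927405029/1273665756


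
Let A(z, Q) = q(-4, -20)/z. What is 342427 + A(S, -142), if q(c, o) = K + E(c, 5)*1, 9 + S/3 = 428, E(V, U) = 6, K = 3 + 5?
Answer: 430430753/1257 ≈ 3.4243e+5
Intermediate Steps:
K = 8
S = 1257 (S = -27 + 3*428 = -27 + 1284 = 1257)
q(c, o) = 14 (q(c, o) = 8 + 6*1 = 8 + 6 = 14)
A(z, Q) = 14/z
342427 + A(S, -142) = 342427 + 14/1257 = 430430753/1257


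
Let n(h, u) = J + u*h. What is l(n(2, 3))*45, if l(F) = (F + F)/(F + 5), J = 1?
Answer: 105/2 ≈ 52.500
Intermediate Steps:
n(h, u) = 1 + h*u (n(h, u) = 1 + u*h = 1 + h*u)
l(F) = 2*F/(5 + F) (l(F) = (2*F)/(5 + F) = 2*F/(5 + F))
l(n(2, 3))*45 = (2*(1 + 2*3)/(5 + (1 + 2*3)))*45 = (2*(1 + 6)/(5 + (1 + 6)))*45 = (2*7/(5 + 7))*45 = (2*7/12)*45 = (2*7*(1/12))*45 = (7/6)*45 = 105/2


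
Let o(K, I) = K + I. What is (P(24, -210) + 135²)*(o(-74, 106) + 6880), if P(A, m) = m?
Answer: 124519680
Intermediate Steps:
o(K, I) = I + K
(P(24, -210) + 135²)*(o(-74, 106) + 6880) = (-210 + 135²)*((106 - 74) + 6880) = (-210 + 18225)*(32 + 6880) = 18015*6912 = 124519680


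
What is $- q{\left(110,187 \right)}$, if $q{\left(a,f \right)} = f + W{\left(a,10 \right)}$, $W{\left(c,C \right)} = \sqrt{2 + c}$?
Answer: $-187 - 4 \sqrt{7} \approx -197.58$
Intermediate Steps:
$q{\left(a,f \right)} = f + \sqrt{2 + a}$
$- q{\left(110,187 \right)} = - (187 + \sqrt{2 + 110}) = - (187 + \sqrt{112}) = - (187 + 4 \sqrt{7}) = -187 - 4 \sqrt{7}$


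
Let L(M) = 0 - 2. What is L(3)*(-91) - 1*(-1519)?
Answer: 1701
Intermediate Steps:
L(M) = -2
L(3)*(-91) - 1*(-1519) = -2*(-91) - 1*(-1519) = 182 + 1519 = 1701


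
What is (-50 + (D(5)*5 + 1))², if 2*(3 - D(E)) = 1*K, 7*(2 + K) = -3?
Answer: 152881/196 ≈ 780.00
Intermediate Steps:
K = -17/7 (K = -2 + (⅐)*(-3) = -2 - 3/7 = -17/7 ≈ -2.4286)
D(E) = 59/14 (D(E) = 3 - (-17)/(2*7) = 3 - ½*(-17/7) = 3 + 17/14 = 59/14)
(-50 + (D(5)*5 + 1))² = (-50 + ((59/14)*5 + 1))² = (-50 + (295/14 + 1))² = (-50 + 309/14)² = (-391/14)² = 152881/196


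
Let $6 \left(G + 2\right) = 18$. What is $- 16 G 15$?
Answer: $-240$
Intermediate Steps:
$G = 1$ ($G = -2 + \frac{1}{6} \cdot 18 = -2 + 3 = 1$)
$- 16 G 15 = \left(-16\right) 1 \cdot 15 = \left(-16\right) 15 = -240$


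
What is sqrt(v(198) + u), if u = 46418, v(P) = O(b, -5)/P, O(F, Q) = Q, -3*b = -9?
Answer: sqrt(202196698)/66 ≈ 215.45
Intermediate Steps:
b = 3 (b = -1/3*(-9) = 3)
v(P) = -5/P
sqrt(v(198) + u) = sqrt(-5/198 + 46418) = sqrt(9190759/198) = sqrt(202196698)/66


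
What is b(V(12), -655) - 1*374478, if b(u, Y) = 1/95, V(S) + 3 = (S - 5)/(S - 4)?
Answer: -35575409/95 ≈ -3.7448e+5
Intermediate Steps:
V(S) = -3 + (-5 + S)/(-4 + S) (V(S) = -3 + (S - 5)/(S - 4) = -3 + (-5 + S)/(-4 + S))
b(u, Y) = 1/95
b(V(12), -655) - 1*374478 = 1/95 - 1*374478 = 1/95 - 374478 = -35575409/95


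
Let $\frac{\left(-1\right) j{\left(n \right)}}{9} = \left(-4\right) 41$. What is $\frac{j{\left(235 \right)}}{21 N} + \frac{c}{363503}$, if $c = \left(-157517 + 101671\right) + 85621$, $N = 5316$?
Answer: $\frac{15319414}{161031829} \approx 0.095133$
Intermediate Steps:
$j{\left(n \right)} = 1476$ ($j{\left(n \right)} = - 9 \left(\left(-4\right) 41\right) = \left(-9\right) \left(-164\right) = 1476$)
$c = 29775$ ($c = -55846 + 85621 = 29775$)
$\frac{j{\left(235 \right)}}{21 N} + \frac{c}{363503} = \frac{1476}{21 \cdot 5316} + \frac{29775}{363503} = \frac{1476}{111636} + 29775 \cdot \frac{1}{363503} = 1476 \cdot \frac{1}{111636} + \frac{29775}{363503} = \frac{41}{3101} + \frac{29775}{363503} = \frac{15319414}{161031829}$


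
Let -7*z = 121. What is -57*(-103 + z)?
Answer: 47994/7 ≈ 6856.3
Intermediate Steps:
z = -121/7 (z = -⅐*121 = -121/7 ≈ -17.286)
-57*(-103 + z) = -57*(-103 - 121/7) = -57*(-842/7) = 47994/7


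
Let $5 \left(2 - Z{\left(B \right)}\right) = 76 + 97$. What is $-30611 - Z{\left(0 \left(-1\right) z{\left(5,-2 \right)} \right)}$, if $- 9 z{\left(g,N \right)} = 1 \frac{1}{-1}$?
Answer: $- \frac{152892}{5} \approx -30578.0$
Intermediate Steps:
$z{\left(g,N \right)} = \frac{1}{9}$ ($z{\left(g,N \right)} = - \frac{1 \frac{1}{-1}}{9} = - \frac{1 \left(-1\right)}{9} = \left(- \frac{1}{9}\right) \left(-1\right) = \frac{1}{9}$)
$Z{\left(B \right)} = - \frac{163}{5}$ ($Z{\left(B \right)} = 2 - \frac{76 + 97}{5} = 2 - \frac{173}{5} = - \frac{163}{5}$)
$-30611 - Z{\left(0 \left(-1\right) z{\left(5,-2 \right)} \right)} = -30611 - - \frac{163}{5} = -30611 + \frac{163}{5} = - \frac{152892}{5}$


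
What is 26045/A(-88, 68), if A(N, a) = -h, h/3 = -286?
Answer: 26045/858 ≈ 30.355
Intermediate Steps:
h = -858 (h = 3*(-286) = -858)
A(N, a) = 858 (A(N, a) = -1*(-858) = 858)
26045/A(-88, 68) = 26045/858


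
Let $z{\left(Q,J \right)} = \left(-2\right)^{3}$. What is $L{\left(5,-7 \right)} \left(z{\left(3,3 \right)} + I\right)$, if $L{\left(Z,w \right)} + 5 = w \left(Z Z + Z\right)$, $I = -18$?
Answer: $5590$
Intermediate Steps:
$z{\left(Q,J \right)} = -8$
$L{\left(Z,w \right)} = -5 + w \left(Z + Z^{2}\right)$ ($L{\left(Z,w \right)} = -5 + w \left(Z Z + Z\right) = -5 + w \left(Z^{2} + Z\right) = -5 + w \left(Z + Z^{2}\right)$)
$L{\left(5,-7 \right)} \left(z{\left(3,3 \right)} + I\right) = \left(-5 + 5 \left(-7\right) - 7 \cdot 5^{2}\right) \left(-8 - 18\right) = \left(-5 - 35 - 175\right) \left(-26\right) = \left(-215\right) \left(-26\right) = 5590$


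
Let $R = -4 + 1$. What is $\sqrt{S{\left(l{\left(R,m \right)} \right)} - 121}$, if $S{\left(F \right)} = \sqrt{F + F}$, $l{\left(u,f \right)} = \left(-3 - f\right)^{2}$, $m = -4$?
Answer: $\sqrt{-121 + \sqrt{2}} \approx 10.936 i$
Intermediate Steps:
$R = -3$
$S{\left(F \right)} = \sqrt{2} \sqrt{F}$ ($S{\left(F \right)} = \sqrt{2 F} = \sqrt{2} \sqrt{F}$)
$\sqrt{S{\left(l{\left(R,m \right)} \right)} - 121} = \sqrt{\sqrt{2} \sqrt{\left(3 - 4\right)^{2}} - 121} = \sqrt{\sqrt{2} \sqrt{\left(-1\right)^{2}} - 121} = \sqrt{\sqrt{2} \sqrt{1} - 121} = \sqrt{\sqrt{2} \cdot 1 - 121} = \sqrt{\sqrt{2} - 121} = \sqrt{-121 + \sqrt{2}}$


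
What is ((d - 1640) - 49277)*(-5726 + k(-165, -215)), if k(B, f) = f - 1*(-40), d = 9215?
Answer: 246083502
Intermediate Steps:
k(B, f) = 40 + f (k(B, f) = f + 40 = 40 + f)
((d - 1640) - 49277)*(-5726 + k(-165, -215)) = ((9215 - 1640) - 49277)*(-5726 + (40 - 215)) = (7575 - 49277)*(-5726 - 175) = -41702*(-5901) = 246083502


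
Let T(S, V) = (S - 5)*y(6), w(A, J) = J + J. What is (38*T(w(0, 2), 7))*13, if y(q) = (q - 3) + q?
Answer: -4446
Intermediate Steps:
w(A, J) = 2*J
y(q) = -3 + 2*q (y(q) = (-3 + q) + q = -3 + 2*q)
T(S, V) = -45 + 9*S (T(S, V) = (S - 5)*(-3 + 2*6) = (-5 + S)*(-3 + 12) = (-5 + S)*9 = -45 + 9*S)
(38*T(w(0, 2), 7))*13 = (38*(-45 + 9*(2*2)))*13 = (38*(-45 + 9*4))*13 = (38*(-45 + 36))*13 = (38*(-9))*13 = -342*13 = -4446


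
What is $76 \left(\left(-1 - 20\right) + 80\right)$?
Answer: $4484$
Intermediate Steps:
$76 \left(\left(-1 - 20\right) + 80\right) = 76 \left(-21 + 80\right) = 76 \cdot 59 = 4484$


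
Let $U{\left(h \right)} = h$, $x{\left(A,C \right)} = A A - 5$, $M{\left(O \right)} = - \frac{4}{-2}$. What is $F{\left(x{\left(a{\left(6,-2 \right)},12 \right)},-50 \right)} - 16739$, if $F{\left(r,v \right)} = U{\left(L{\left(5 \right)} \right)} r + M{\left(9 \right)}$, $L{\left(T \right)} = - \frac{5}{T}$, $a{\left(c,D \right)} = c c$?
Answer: $-18028$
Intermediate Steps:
$a{\left(c,D \right)} = c^{2}$
$M{\left(O \right)} = 2$ ($M{\left(O \right)} = \left(-4\right) \left(- \frac{1}{2}\right) = 2$)
$x{\left(A,C \right)} = -5 + A^{2}$ ($x{\left(A,C \right)} = A^{2} - 5 = -5 + A^{2}$)
$F{\left(r,v \right)} = 2 - r$ ($F{\left(r,v \right)} = - \frac{5}{5} r + 2 = \left(-5\right) \frac{1}{5} r + 2 = - r + 2 = 2 - r$)
$F{\left(x{\left(a{\left(6,-2 \right)},12 \right)},-50 \right)} - 16739 = \left(2 - \left(-5 + \left(6^{2}\right)^{2}\right)\right) - 16739 = \left(2 - \left(-5 + 36^{2}\right)\right) - 16739 = \left(2 - \left(-5 + 1296\right)\right) - 16739 = \left(2 - 1291\right) - 16739 = -1289 - 16739 = -18028$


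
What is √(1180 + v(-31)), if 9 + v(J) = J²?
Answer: 2*√533 ≈ 46.174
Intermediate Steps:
v(J) = -9 + J²
√(1180 + v(-31)) = √(1180 + (-9 + (-31)²)) = √(1180 + (-9 + 961)) = √(1180 + 952) = √2132 = 2*√533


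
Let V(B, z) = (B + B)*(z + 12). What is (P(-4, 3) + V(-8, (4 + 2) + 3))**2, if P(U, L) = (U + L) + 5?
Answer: 110224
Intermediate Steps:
V(B, z) = 2*B*(12 + z) (V(B, z) = (2*B)*(12 + z) = 2*B*(12 + z))
P(U, L) = 5 + L + U (P(U, L) = (L + U) + 5 = 5 + L + U)
(P(-4, 3) + V(-8, (4 + 2) + 3))**2 = ((5 + 3 - 4) + 2*(-8)*(12 + ((4 + 2) + 3)))**2 = (4 + 2*(-8)*(12 + (6 + 3)))**2 = (4 + 2*(-8)*(12 + 9))**2 = (4 + 2*(-8)*21)**2 = (4 - 336)**2 = (-332)**2 = 110224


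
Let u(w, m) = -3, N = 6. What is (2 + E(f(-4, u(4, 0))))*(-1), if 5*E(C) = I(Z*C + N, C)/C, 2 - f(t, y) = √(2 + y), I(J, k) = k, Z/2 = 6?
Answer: -11/5 ≈ -2.2000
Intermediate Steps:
Z = 12 (Z = 2*6 = 12)
f(t, y) = 2 - √(2 + y)
E(C) = ⅕ (E(C) = (C/C)/5 = (⅕)*1 = ⅕)
(2 + E(f(-4, u(4, 0))))*(-1) = (2 + ⅕)*(-1) = (11/5)*(-1) = -11/5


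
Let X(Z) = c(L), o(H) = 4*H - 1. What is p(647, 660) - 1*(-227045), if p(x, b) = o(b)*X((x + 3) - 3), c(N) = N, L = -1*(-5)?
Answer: 240240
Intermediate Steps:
L = 5
o(H) = -1 + 4*H
X(Z) = 5
p(x, b) = -5 + 20*b (p(x, b) = (-1 + 4*b)*5 = -5 + 20*b)
p(647, 660) - 1*(-227045) = (-5 + 20*660) - 1*(-227045) = (-5 + 13200) + 227045 = 13195 + 227045 = 240240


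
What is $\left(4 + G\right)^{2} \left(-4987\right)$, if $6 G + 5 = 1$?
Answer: $- \frac{498700}{9} \approx -55411.0$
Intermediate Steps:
$G = - \frac{2}{3}$ ($G = - \frac{5}{6} + \frac{1}{6} \cdot 1 = - \frac{5}{6} + \frac{1}{6} = - \frac{2}{3} \approx -0.66667$)
$\left(4 + G\right)^{2} \left(-4987\right) = \left(4 - \frac{2}{3}\right)^{2} \left(-4987\right) = \left(\frac{10}{3}\right)^{2} \left(-4987\right) = \frac{100}{9} \left(-4987\right) = - \frac{498700}{9}$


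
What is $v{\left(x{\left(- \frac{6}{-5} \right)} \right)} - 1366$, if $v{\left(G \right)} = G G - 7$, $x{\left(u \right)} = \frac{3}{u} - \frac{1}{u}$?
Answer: $- \frac{12332}{9} \approx -1370.2$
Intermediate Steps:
$x{\left(u \right)} = \frac{2}{u}$
$v{\left(G \right)} = -7 + G^{2}$ ($v{\left(G \right)} = G^{2} - 7 = -7 + G^{2}$)
$v{\left(x{\left(- \frac{6}{-5} \right)} \right)} - 1366 = \left(-7 + \left(\frac{2}{\left(-6\right) \frac{1}{-5}}\right)^{2}\right) - 1366 = \left(-7 + \left(\frac{2}{\left(-6\right) \left(- \frac{1}{5}\right)}\right)^{2}\right) - 1366 = \left(-7 + \left(\frac{2}{\frac{6}{5}}\right)^{2}\right) - 1366 = \left(-7 + \left(2 \cdot \frac{5}{6}\right)^{2}\right) - 1366 = \left(-7 + \left(\frac{5}{3}\right)^{2}\right) - 1366 = \left(-7 + \frac{25}{9}\right) - 1366 = - \frac{38}{9} - 1366 = - \frac{12332}{9}$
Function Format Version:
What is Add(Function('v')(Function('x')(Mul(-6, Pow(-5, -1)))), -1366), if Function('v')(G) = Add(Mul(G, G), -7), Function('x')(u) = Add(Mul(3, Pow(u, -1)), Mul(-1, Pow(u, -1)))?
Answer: Rational(-12332, 9) ≈ -1370.2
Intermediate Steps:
Function('x')(u) = Mul(2, Pow(u, -1))
Function('v')(G) = Add(-7, Pow(G, 2)) (Function('v')(G) = Add(Pow(G, 2), -7) = Add(-7, Pow(G, 2)))
Add(Function('v')(Function('x')(Mul(-6, Pow(-5, -1)))), -1366) = Add(Add(-7, Pow(Mul(2, Pow(Mul(-6, Pow(-5, -1)), -1)), 2)), -1366) = Add(Add(-7, Pow(Mul(2, Pow(Mul(-6, Rational(-1, 5)), -1)), 2)), -1366) = Add(Add(-7, Pow(Mul(2, Pow(Rational(6, 5), -1)), 2)), -1366) = Add(Add(-7, Pow(Mul(2, Rational(5, 6)), 2)), -1366) = Add(Add(-7, Pow(Rational(5, 3), 2)), -1366) = Add(Add(-7, Rational(25, 9)), -1366) = Add(Rational(-38, 9), -1366) = Rational(-12332, 9)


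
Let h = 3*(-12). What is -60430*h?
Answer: 2175480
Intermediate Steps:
h = -36
-60430*h = -60430*(-36) = 2175480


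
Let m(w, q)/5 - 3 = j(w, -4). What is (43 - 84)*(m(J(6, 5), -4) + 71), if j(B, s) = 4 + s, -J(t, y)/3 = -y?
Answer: -3526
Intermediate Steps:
J(t, y) = 3*y (J(t, y) = -(-3)*y = 3*y)
m(w, q) = 15 (m(w, q) = 15 + 5*(4 - 4) = 15 + 5*0 = 15 + 0 = 15)
(43 - 84)*(m(J(6, 5), -4) + 71) = (43 - 84)*(15 + 71) = -41*86 = -3526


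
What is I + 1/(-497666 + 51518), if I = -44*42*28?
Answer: -23085482113/446148 ≈ -51744.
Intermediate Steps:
I = -51744 (I = -1848*28 = -51744)
I + 1/(-497666 + 51518) = -51744 + 1/(-497666 + 51518) = -51744 + 1/(-446148) = -51744 - 1/446148 = -23085482113/446148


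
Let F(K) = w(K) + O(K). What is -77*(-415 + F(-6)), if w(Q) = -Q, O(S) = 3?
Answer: 31262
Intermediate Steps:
F(K) = 3 - K (F(K) = -K + 3 = 3 - K)
-77*(-415 + F(-6)) = -77*(-415 + (3 - 1*(-6))) = -77*(-415 + (3 + 6)) = -77*(-415 + 9) = -77*(-406) = 31262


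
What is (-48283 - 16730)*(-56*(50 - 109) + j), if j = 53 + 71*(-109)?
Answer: 284886966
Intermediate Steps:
j = -7686 (j = 53 - 7739 = -7686)
(-48283 - 16730)*(-56*(50 - 109) + j) = (-48283 - 16730)*(-56*(50 - 109) - 7686) = -65013*(-56*(-59) - 7686) = -65013*(3304 - 7686) = -65013*(-4382) = 284886966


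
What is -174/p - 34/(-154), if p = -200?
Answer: 8399/7700 ≈ 1.0908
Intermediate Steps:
-174/p - 34/(-154) = -174/(-200) - 34/(-154) = -174*(-1/200) - 34*(-1/154) = 87/100 + 17/77 = 8399/7700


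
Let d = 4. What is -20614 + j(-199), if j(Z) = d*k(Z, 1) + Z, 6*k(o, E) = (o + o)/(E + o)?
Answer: -6181063/297 ≈ -20812.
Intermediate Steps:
k(o, E) = o/(3*(E + o)) (k(o, E) = ((o + o)/(E + o))/6 = ((2*o)/(E + o))/6 = (2*o/(E + o))/6 = o/(3*(E + o)))
j(Z) = Z + 4*Z/(3*(1 + Z)) (j(Z) = 4*(Z/(3*(1 + Z))) + Z = 4*Z/(3*(1 + Z)) + Z = Z + 4*Z/(3*(1 + Z)))
-20614 + j(-199) = -20614 + (⅓)*(-199)*(7 + 3*(-199))/(1 - 199) = -20614 + (⅓)*(-199)*(7 - 597)/(-198) = -20614 + (⅓)*(-199)*(-1/198)*(-590) = -20614 - 58705/297 = -6181063/297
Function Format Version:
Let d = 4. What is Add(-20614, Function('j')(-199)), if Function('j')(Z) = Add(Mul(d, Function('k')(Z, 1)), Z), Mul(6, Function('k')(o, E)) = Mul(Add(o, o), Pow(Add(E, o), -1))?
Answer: Rational(-6181063, 297) ≈ -20812.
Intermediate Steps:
Function('k')(o, E) = Mul(Rational(1, 3), o, Pow(Add(E, o), -1)) (Function('k')(o, E) = Mul(Rational(1, 6), Mul(Add(o, o), Pow(Add(E, o), -1))) = Mul(Rational(1, 6), Mul(Mul(2, o), Pow(Add(E, o), -1))) = Mul(Rational(1, 6), Mul(2, o, Pow(Add(E, o), -1))) = Mul(Rational(1, 3), o, Pow(Add(E, o), -1)))
Function('j')(Z) = Add(Z, Mul(Rational(4, 3), Z, Pow(Add(1, Z), -1))) (Function('j')(Z) = Add(Mul(4, Mul(Rational(1, 3), Z, Pow(Add(1, Z), -1))), Z) = Add(Mul(Rational(4, 3), Z, Pow(Add(1, Z), -1)), Z) = Add(Z, Mul(Rational(4, 3), Z, Pow(Add(1, Z), -1))))
Add(-20614, Function('j')(-199)) = Add(-20614, Mul(Rational(1, 3), -199, Pow(Add(1, -199), -1), Add(7, Mul(3, -199)))) = Add(-20614, Mul(Rational(1, 3), -199, Pow(-198, -1), Add(7, -597))) = Add(-20614, Mul(Rational(1, 3), -199, Rational(-1, 198), -590)) = Add(-20614, Rational(-58705, 297)) = Rational(-6181063, 297)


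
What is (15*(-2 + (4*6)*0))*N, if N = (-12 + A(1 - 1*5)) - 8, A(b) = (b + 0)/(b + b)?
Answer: 585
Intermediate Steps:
A(b) = ½ (A(b) = b/((2*b)) = b*(1/(2*b)) = ½)
N = -39/2 (N = (-12 + ½) - 8 = -23/2 - 8 = -39/2 ≈ -19.500)
(15*(-2 + (4*6)*0))*N = (15*(-2 + (4*6)*0))*(-39/2) = (15*(-2 + 24*0))*(-39/2) = (15*(-2 + 0))*(-39/2) = (15*(-2))*(-39/2) = -30*(-39/2) = 585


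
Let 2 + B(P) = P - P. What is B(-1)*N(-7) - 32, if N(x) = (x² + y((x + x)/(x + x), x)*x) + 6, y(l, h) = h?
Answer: -240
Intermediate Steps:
N(x) = 6 + 2*x² (N(x) = (x² + x*x) + 6 = (x² + x²) + 6 = 2*x² + 6 = 6 + 2*x²)
B(P) = -2 (B(P) = -2 + (P - P) = -2 + 0 = -2)
B(-1)*N(-7) - 32 = -2*(6 + 2*(-7)²) - 32 = -2*(6 + 2*49) - 32 = -2*(6 + 98) - 32 = -2*104 - 32 = -208 - 32 = -240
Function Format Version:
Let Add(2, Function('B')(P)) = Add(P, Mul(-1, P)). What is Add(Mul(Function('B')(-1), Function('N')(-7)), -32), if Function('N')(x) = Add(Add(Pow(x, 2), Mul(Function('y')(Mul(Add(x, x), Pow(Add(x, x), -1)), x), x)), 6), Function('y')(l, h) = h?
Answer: -240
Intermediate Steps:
Function('N')(x) = Add(6, Mul(2, Pow(x, 2))) (Function('N')(x) = Add(Add(Pow(x, 2), Mul(x, x)), 6) = Add(Add(Pow(x, 2), Pow(x, 2)), 6) = Add(Mul(2, Pow(x, 2)), 6) = Add(6, Mul(2, Pow(x, 2))))
Function('B')(P) = -2 (Function('B')(P) = Add(-2, Add(P, Mul(-1, P))) = Add(-2, 0) = -2)
Add(Mul(Function('B')(-1), Function('N')(-7)), -32) = Add(Mul(-2, Add(6, Mul(2, Pow(-7, 2)))), -32) = Add(Mul(-2, Add(6, Mul(2, 49))), -32) = Add(Mul(-2, Add(6, 98)), -32) = Add(Mul(-2, 104), -32) = Add(-208, -32) = -240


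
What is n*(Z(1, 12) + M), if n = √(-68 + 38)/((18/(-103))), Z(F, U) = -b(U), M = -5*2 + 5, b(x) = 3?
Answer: 412*I*√30/9 ≈ 250.74*I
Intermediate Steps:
M = -5 (M = -10 + 5 = -5)
Z(F, U) = -3 (Z(F, U) = -1*3 = -3)
n = -103*I*√30/18 (n = √(-30)/((18*(-1/103))) = (I*√30)/(-18/103) = (I*√30)*(-103/18) = -103*I*√30/18 ≈ -31.342*I)
n*(Z(1, 12) + M) = (-103*I*√30/18)*(-3 - 5) = -103*I*√30/18*(-8) = 412*I*√30/9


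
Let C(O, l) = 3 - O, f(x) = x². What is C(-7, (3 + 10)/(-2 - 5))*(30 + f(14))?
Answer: 2260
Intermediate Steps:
C(-7, (3 + 10)/(-2 - 5))*(30 + f(14)) = (3 - 1*(-7))*(30 + 14²) = (3 + 7)*(30 + 196) = 10*226 = 2260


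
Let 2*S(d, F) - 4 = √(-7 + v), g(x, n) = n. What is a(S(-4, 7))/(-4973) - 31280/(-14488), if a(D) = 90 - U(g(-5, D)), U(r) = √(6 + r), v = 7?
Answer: 19281440/9006103 + 2*√2/4973 ≈ 2.1415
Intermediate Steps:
S(d, F) = 2 (S(d, F) = 2 + √(-7 + 7)/2 = 2 + √0/2 = 2 + (½)*0 = 2 + 0 = 2)
a(D) = 90 - √(6 + D)
a(S(-4, 7))/(-4973) - 31280/(-14488) = (90 - √(6 + 2))/(-4973) - 31280/(-14488) = (90 - √8)*(-1/4973) - 31280*(-1/14488) = (90 - 2*√2)*(-1/4973) + 3910/1811 = (-90/4973 + 2*√2/4973) + 3910/1811 = 19281440/9006103 + 2*√2/4973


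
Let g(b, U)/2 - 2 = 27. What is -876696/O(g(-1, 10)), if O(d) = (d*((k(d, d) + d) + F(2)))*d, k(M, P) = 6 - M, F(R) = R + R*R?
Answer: -36529/1682 ≈ -21.718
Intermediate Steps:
F(R) = R + R**2
g(b, U) = 58 (g(b, U) = 4 + 2*27 = 4 + 54 = 58)
O(d) = 12*d**2 (O(d) = (d*(((6 - d) + d) + 2*(1 + 2)))*d = (d*(6 + 2*3))*d = (d*(6 + 6))*d = (d*12)*d = (12*d)*d = 12*d**2)
-876696/O(g(-1, 10)) = -876696/(12*58**2) = -876696/(12*3364) = -876696/40368 = -876696*1/40368 = -36529/1682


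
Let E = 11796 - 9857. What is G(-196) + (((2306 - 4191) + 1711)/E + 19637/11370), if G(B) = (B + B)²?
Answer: 3387778717283/22046430 ≈ 1.5367e+5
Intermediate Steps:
G(B) = 4*B² (G(B) = (2*B)² = 4*B²)
E = 1939
G(-196) + (((2306 - 4191) + 1711)/E + 19637/11370) = 4*(-196)² + (((2306 - 4191) + 1711)/1939 + 19637/11370) = 4*38416 + ((-1885 + 1711)*(1/1939) + 19637*(1/11370)) = 153664 + (-174*1/1939 + 19637/11370) = 153664 + (-174/1939 + 19637/11370) = 153664 + 36097763/22046430 = 3387778717283/22046430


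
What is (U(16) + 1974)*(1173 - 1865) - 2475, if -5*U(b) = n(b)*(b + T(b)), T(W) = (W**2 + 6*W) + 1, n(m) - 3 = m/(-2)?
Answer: -1623831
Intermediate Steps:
n(m) = 3 - m/2 (n(m) = 3 + m/(-2) = 3 + m*(-1/2) = 3 - m/2)
T(W) = 1 + W**2 + 6*W
U(b) = -(3 - b/2)*(1 + b**2 + 7*b)/5 (U(b) = -(3 - b/2)*(b + (1 + b**2 + 6*b))/5 = -(3 - b/2)*(1 + b**2 + 7*b)/5)
(U(16) + 1974)*(1173 - 1865) - 2475 = ((-6 + 16)*(1 + 16**2 + 7*16)/10 + 1974)*(1173 - 1865) - 2475 = ((1/10)*10*(1 + 256 + 112) + 1974)*(-692) - 2475 = ((1/10)*10*369 + 1974)*(-692) - 2475 = (369 + 1974)*(-692) - 2475 = 2343*(-692) - 2475 = -1621356 - 2475 = -1623831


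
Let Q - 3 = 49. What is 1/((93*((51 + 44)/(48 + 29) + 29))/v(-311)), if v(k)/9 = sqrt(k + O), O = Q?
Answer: 77*I*sqrt(259)/24056 ≈ 0.051513*I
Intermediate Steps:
Q = 52 (Q = 3 + 49 = 52)
O = 52
v(k) = 9*sqrt(52 + k) (v(k) = 9*sqrt(k + 52) = 9*sqrt(52 + k))
1/((93*((51 + 44)/(48 + 29) + 29))/v(-311)) = 1/((93*((51 + 44)/(48 + 29) + 29))/((9*sqrt(52 - 311)))) = 1/((93*(95/77 + 29))/((9*sqrt(-259)))) = 1/((93*(95*(1/77) + 29))/((9*(I*sqrt(259))))) = 1/((93*(95/77 + 29))/((9*I*sqrt(259)))) = 1/((93*(2328/77))*(-I*sqrt(259)/2331)) = 1/(216504*(-I*sqrt(259)/2331)/77) = 1/(-24056*I*sqrt(259)/19943) = 77*I*sqrt(259)/24056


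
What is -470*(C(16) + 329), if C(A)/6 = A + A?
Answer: -244870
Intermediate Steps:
C(A) = 12*A (C(A) = 6*(A + A) = 6*(2*A) = 12*A)
-470*(C(16) + 329) = -470*(12*16 + 329) = -470*(192 + 329) = -470*521 = -244870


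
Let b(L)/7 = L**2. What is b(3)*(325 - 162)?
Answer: 10269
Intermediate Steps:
b(L) = 7*L**2
b(3)*(325 - 162) = (7*3**2)*(325 - 162) = (7*9)*163 = 63*163 = 10269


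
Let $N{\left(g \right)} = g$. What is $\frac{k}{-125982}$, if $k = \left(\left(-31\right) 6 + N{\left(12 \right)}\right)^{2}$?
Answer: $- \frac{1682}{6999} \approx -0.24032$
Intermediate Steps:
$k = 30276$ ($k = \left(\left(-31\right) 6 + 12\right)^{2} = \left(-186 + 12\right)^{2} = \left(-174\right)^{2} = 30276$)
$\frac{k}{-125982} = \frac{30276}{-125982} = 30276 \left(- \frac{1}{125982}\right) = - \frac{1682}{6999}$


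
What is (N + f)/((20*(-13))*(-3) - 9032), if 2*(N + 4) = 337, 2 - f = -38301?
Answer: -76935/16504 ≈ -4.6616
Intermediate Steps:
f = 38303 (f = 2 - 1*(-38301) = 2 + 38301 = 38303)
N = 329/2 (N = -4 + (½)*337 = -4 + 337/2 = 329/2 ≈ 164.50)
(N + f)/((20*(-13))*(-3) - 9032) = (329/2 + 38303)/((20*(-13))*(-3) - 9032) = 76935/(2*(-260*(-3) - 9032)) = 76935/(2*(780 - 9032)) = (76935/2)/(-8252) = (76935/2)*(-1/8252) = -76935/16504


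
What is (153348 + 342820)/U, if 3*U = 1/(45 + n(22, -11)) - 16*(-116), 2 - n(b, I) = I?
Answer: 28777744/35883 ≈ 801.99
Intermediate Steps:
n(b, I) = 2 - I
U = 35883/58 (U = (1/(45 + (2 - 1*(-11))) - 16*(-116))/3 = (1/(45 + (2 + 11)) + 1856)/3 = (1/(45 + 13) + 1856)/3 = (1/58 + 1856)/3 = (⅓)*(107649/58) = 35883/58 ≈ 618.67)
(153348 + 342820)/U = (153348 + 342820)/(35883/58) = 496168*(58/35883) = 28777744/35883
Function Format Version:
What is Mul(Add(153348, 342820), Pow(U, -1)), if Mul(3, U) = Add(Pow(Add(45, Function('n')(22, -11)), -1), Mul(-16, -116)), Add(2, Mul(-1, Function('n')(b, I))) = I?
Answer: Rational(28777744, 35883) ≈ 801.99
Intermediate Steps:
Function('n')(b, I) = Add(2, Mul(-1, I))
U = Rational(35883, 58) (U = Mul(Rational(1, 3), Add(Pow(Add(45, Add(2, Mul(-1, -11))), -1), Mul(-16, -116))) = Mul(Rational(1, 3), Add(Pow(Add(45, Add(2, 11)), -1), 1856)) = Mul(Rational(1, 3), Add(Pow(Add(45, 13), -1), 1856)) = Mul(Rational(1, 3), Add(Pow(58, -1), 1856)) = Mul(Rational(1, 3), Add(Rational(1, 58), 1856)) = Mul(Rational(1, 3), Rational(107649, 58)) = Rational(35883, 58) ≈ 618.67)
Mul(Add(153348, 342820), Pow(U, -1)) = Mul(Add(153348, 342820), Pow(Rational(35883, 58), -1)) = Mul(496168, Rational(58, 35883)) = Rational(28777744, 35883)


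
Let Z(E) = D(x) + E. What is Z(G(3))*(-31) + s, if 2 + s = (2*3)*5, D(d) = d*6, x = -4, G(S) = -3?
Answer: 865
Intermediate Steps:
D(d) = 6*d
s = 28 (s = -2 + (2*3)*5 = -2 + 6*5 = -2 + 30 = 28)
Z(E) = -24 + E (Z(E) = 6*(-4) + E = -24 + E)
Z(G(3))*(-31) + s = (-24 - 3)*(-31) + 28 = -27*(-31) + 28 = 837 + 28 = 865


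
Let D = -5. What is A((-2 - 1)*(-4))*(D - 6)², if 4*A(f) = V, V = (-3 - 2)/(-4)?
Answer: 605/16 ≈ 37.813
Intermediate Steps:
V = 5/4 (V = -¼*(-5) = 5/4 ≈ 1.2500)
A(f) = 5/16 (A(f) = (¼)*(5/4) = 5/16)
A((-2 - 1)*(-4))*(D - 6)² = 5*(-5 - 6)²/16 = (5/16)*(-11)² = (5/16)*121 = 605/16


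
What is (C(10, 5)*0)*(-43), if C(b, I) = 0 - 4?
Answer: 0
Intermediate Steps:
C(b, I) = -4
(C(10, 5)*0)*(-43) = -4*0*(-43) = 0*(-43) = 0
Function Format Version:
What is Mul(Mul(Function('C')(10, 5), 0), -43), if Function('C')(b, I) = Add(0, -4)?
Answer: 0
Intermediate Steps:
Function('C')(b, I) = -4
Mul(Mul(Function('C')(10, 5), 0), -43) = Mul(Mul(-4, 0), -43) = Mul(0, -43) = 0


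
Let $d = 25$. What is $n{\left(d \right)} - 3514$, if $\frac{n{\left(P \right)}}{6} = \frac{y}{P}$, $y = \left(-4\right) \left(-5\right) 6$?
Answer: $- \frac{17426}{5} \approx -3485.2$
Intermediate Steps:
$y = 120$ ($y = 20 \cdot 6 = 120$)
$n{\left(P \right)} = \frac{720}{P}$ ($n{\left(P \right)} = 6 \frac{120}{P} = \frac{720}{P}$)
$n{\left(d \right)} - 3514 = \frac{720}{25} - 3514 = 720 \cdot \frac{1}{25} - 3514 = \frac{144}{5} - 3514 = - \frac{17426}{5}$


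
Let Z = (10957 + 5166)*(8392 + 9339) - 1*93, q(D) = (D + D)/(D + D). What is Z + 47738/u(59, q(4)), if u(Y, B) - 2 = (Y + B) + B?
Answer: 18010287398/63 ≈ 2.8588e+8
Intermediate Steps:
q(D) = 1 (q(D) = (2*D)/((2*D)) = (2*D)*(1/(2*D)) = 1)
u(Y, B) = 2 + Y + 2*B (u(Y, B) = 2 + ((Y + B) + B) = 2 + ((B + Y) + B) = 2 + (Y + 2*B) = 2 + Y + 2*B)
Z = 285876820 (Z = 16123*17731 - 93 = 285876913 - 93 = 285876820)
Z + 47738/u(59, q(4)) = 285876820 + 47738/(2 + 59 + 2*1) = 285876820 + 47738/(2 + 59 + 2) = 285876820 + 47738/63 = 18010287398/63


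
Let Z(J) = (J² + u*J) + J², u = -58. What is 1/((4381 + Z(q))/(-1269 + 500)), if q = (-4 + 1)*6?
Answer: -769/6073 ≈ -0.12663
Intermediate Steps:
q = -18 (q = -3*6 = -18)
Z(J) = -58*J + 2*J² (Z(J) = (J² - 58*J) + J² = -58*J + 2*J²)
1/((4381 + Z(q))/(-1269 + 500)) = 1/((4381 + 2*(-18)*(-29 - 18))/(-1269 + 500)) = 1/((4381 + 2*(-18)*(-47))/(-769)) = 1/((4381 + 1692)*(-1/769)) = 1/(6073*(-1/769)) = 1/(-6073/769) = -769/6073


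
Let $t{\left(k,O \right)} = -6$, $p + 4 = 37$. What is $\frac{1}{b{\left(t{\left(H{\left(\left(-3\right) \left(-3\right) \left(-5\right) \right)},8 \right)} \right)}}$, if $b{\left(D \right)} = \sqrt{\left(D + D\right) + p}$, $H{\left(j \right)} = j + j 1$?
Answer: $\frac{\sqrt{21}}{21} \approx 0.21822$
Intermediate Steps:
$p = 33$ ($p = -4 + 37 = 33$)
$H{\left(j \right)} = 2 j$ ($H{\left(j \right)} = j + j = 2 j$)
$b{\left(D \right)} = \sqrt{33 + 2 D}$ ($b{\left(D \right)} = \sqrt{\left(D + D\right) + 33} = \sqrt{2 D + 33} = \sqrt{33 + 2 D}$)
$\frac{1}{b{\left(t{\left(H{\left(\left(-3\right) \left(-3\right) \left(-5\right) \right)},8 \right)} \right)}} = \frac{1}{\sqrt{33 + 2 \left(-6\right)}} = \frac{1}{\sqrt{33 - 12}} = \frac{1}{\sqrt{21}} = \frac{\sqrt{21}}{21}$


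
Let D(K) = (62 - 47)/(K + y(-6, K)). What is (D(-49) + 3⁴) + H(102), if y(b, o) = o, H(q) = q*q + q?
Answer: 1037511/98 ≈ 10587.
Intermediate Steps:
H(q) = q + q² (H(q) = q² + q = q + q²)
D(K) = 15/(2*K) (D(K) = (62 - 47)/(K + K) = 15/((2*K)) = 15*(1/(2*K)) = 15/(2*K))
(D(-49) + 3⁴) + H(102) = ((15/2)/(-49) + 3⁴) + 102*(1 + 102) = ((15/2)*(-1/49) + 81) + 102*103 = (-15/98 + 81) + 10506 = 7923/98 + 10506 = 1037511/98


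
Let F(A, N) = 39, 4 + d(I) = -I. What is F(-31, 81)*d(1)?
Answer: -195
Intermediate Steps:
d(I) = -4 - I
F(-31, 81)*d(1) = 39*(-4 - 1*1) = 39*(-4 - 1) = 39*(-5) = -195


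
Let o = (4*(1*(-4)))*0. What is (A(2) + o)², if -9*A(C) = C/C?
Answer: 1/81 ≈ 0.012346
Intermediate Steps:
o = 0 (o = (4*(-4))*0 = -16*0 = 0)
A(C) = -⅑ (A(C) = -C/(9*C) = -⅑*1 = -⅑)
(A(2) + o)² = (-⅑ + 0)² = (-⅑)² = 1/81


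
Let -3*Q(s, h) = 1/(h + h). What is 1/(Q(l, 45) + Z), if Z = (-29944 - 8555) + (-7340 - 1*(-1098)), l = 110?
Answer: -270/12080071 ≈ -2.2351e-5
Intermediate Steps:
Z = -44741 (Z = -38499 + (-7340 + 1098) = -38499 - 6242 = -44741)
Q(s, h) = -1/(6*h) (Q(s, h) = -1/(3*(h + h)) = -1/(2*h)/3 = -1/(6*h))
1/(Q(l, 45) + Z) = 1/(-⅙/45 - 44741) = 1/(-⅙*1/45 - 44741) = 1/(-1/270 - 44741) = 1/(-12080071/270) = -270/12080071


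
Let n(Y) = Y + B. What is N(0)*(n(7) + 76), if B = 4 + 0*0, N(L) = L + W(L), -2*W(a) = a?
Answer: 0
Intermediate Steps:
W(a) = -a/2
N(L) = L/2 (N(L) = L - L/2 = L/2)
B = 4 (B = 4 + 0 = 4)
n(Y) = 4 + Y (n(Y) = Y + 4 = 4 + Y)
N(0)*(n(7) + 76) = ((1/2)*0)*((4 + 7) + 76) = 0*(11 + 76) = 0*87 = 0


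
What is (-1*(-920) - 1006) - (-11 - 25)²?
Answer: -1382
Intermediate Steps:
(-1*(-920) - 1006) - (-11 - 25)² = (920 - 1006) - 1*(-36)² = -86 - 1*1296 = -86 - 1296 = -1382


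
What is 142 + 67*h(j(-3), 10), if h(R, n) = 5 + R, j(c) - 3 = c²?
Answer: 1281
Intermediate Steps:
j(c) = 3 + c²
142 + 67*h(j(-3), 10) = 142 + 67*(5 + (3 + (-3)²)) = 142 + 67*(5 + (3 + 9)) = 142 + 67*(5 + 12) = 142 + 67*17 = 142 + 1139 = 1281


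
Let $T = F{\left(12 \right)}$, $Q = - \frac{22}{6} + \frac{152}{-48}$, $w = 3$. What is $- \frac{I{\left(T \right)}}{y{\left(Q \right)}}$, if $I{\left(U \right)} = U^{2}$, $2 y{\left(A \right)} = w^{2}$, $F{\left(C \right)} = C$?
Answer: $-32$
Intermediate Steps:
$Q = - \frac{41}{6}$ ($Q = \left(-22\right) \frac{1}{6} + 152 \left(- \frac{1}{48}\right) = - \frac{11}{3} - \frac{19}{6} = - \frac{41}{6} \approx -6.8333$)
$T = 12$
$y{\left(A \right)} = \frac{9}{2}$ ($y{\left(A \right)} = \frac{3^{2}}{2} = \frac{1}{2} \cdot 9 = \frac{9}{2}$)
$- \frac{I{\left(T \right)}}{y{\left(Q \right)}} = - \frac{12^{2}}{\frac{9}{2}} = - \frac{144 \cdot 2}{9} = \left(-1\right) 32 = -32$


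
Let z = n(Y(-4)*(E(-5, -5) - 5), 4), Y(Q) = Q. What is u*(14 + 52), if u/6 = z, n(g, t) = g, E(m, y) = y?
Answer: 15840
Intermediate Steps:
z = 40 (z = -4*(-5 - 5) = -4*(-10) = 40)
u = 240 (u = 6*40 = 240)
u*(14 + 52) = 240*(14 + 52) = 240*66 = 15840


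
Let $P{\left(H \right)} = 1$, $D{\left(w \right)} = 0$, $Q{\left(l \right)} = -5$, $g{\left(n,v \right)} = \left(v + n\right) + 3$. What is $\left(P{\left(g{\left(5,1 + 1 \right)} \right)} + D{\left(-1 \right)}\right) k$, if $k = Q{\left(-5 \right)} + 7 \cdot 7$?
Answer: $44$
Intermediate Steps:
$g{\left(n,v \right)} = 3 + n + v$ ($g{\left(n,v \right)} = \left(n + v\right) + 3 = 3 + n + v$)
$k = 44$ ($k = -5 + 7 \cdot 7 = -5 + 49 = 44$)
$\left(P{\left(g{\left(5,1 + 1 \right)} \right)} + D{\left(-1 \right)}\right) k = \left(1 + 0\right) 44 = 1 \cdot 44 = 44$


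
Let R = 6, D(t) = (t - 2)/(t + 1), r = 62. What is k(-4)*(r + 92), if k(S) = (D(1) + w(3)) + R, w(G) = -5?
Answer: 77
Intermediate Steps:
D(t) = (-2 + t)/(1 + t)
k(S) = ½ (k(S) = ((-2 + 1)/(1 + 1) - 5) + 6 = (-1/2 - 5) + 6 = ((½)*(-1) - 5) + 6 = (-½ - 5) + 6 = -11/2 + 6 = ½)
k(-4)*(r + 92) = (62 + 92)/2 = (½)*154 = 77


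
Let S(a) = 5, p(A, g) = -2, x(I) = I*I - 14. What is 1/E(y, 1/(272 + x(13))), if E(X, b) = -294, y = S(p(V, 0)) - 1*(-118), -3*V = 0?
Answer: -1/294 ≈ -0.0034014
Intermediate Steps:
V = 0 (V = -1/3*0 = 0)
x(I) = -14 + I**2 (x(I) = I**2 - 14 = -14 + I**2)
y = 123 (y = 5 - 1*(-118) = 5 + 118 = 123)
1/E(y, 1/(272 + x(13))) = 1/(-294) = -1/294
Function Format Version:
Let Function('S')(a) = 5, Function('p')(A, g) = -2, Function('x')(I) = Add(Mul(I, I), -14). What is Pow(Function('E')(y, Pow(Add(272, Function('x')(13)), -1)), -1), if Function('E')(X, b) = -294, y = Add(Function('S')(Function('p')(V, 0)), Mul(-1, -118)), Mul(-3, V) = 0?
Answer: Rational(-1, 294) ≈ -0.0034014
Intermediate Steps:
V = 0 (V = Mul(Rational(-1, 3), 0) = 0)
Function('x')(I) = Add(-14, Pow(I, 2)) (Function('x')(I) = Add(Pow(I, 2), -14) = Add(-14, Pow(I, 2)))
y = 123 (y = Add(5, Mul(-1, -118)) = Add(5, 118) = 123)
Pow(Function('E')(y, Pow(Add(272, Function('x')(13)), -1)), -1) = Pow(-294, -1) = Rational(-1, 294)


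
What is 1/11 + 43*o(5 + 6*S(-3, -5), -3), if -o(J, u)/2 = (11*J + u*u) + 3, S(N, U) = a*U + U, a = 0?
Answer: 248799/11 ≈ 22618.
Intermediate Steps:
S(N, U) = U (S(N, U) = 0*U + U = 0 + U = U)
o(J, u) = -6 - 22*J - 2*u² (o(J, u) = -2*((11*J + u*u) + 3) = -2*((11*J + u²) + 3) = -2*((u² + 11*J) + 3) = -2*(3 + u² + 11*J) = -6 - 22*J - 2*u²)
1/11 + 43*o(5 + 6*S(-3, -5), -3) = 1/11 + 43*(-6 - 22*(5 + 6*(-5)) - 2*(-3)²) = 1/11 + 43*(-6 - 22*(5 - 30) - 2*9) = 1/11 + 43*(-6 - 22*(-25) - 18) = 1/11 + 43*(-6 + 550 - 18) = 1/11 + 43*526 = 1/11 + 22618 = 248799/11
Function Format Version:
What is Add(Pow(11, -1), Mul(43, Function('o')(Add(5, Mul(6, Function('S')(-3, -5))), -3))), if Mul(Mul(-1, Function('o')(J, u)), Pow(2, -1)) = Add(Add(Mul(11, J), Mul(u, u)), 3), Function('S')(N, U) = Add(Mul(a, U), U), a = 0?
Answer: Rational(248799, 11) ≈ 22618.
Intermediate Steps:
Function('S')(N, U) = U (Function('S')(N, U) = Add(Mul(0, U), U) = Add(0, U) = U)
Function('o')(J, u) = Add(-6, Mul(-22, J), Mul(-2, Pow(u, 2))) (Function('o')(J, u) = Mul(-2, Add(Add(Mul(11, J), Mul(u, u)), 3)) = Mul(-2, Add(Add(Mul(11, J), Pow(u, 2)), 3)) = Mul(-2, Add(Add(Pow(u, 2), Mul(11, J)), 3)) = Mul(-2, Add(3, Pow(u, 2), Mul(11, J))) = Add(-6, Mul(-22, J), Mul(-2, Pow(u, 2))))
Add(Pow(11, -1), Mul(43, Function('o')(Add(5, Mul(6, Function('S')(-3, -5))), -3))) = Add(Pow(11, -1), Mul(43, Add(-6, Mul(-22, Add(5, Mul(6, -5))), Mul(-2, Pow(-3, 2))))) = Add(Rational(1, 11), Mul(43, Add(-6, Mul(-22, Add(5, -30)), Mul(-2, 9)))) = Add(Rational(1, 11), Mul(43, Add(-6, Mul(-22, -25), -18))) = Add(Rational(1, 11), Mul(43, Add(-6, 550, -18))) = Add(Rational(1, 11), Mul(43, 526)) = Add(Rational(1, 11), 22618) = Rational(248799, 11)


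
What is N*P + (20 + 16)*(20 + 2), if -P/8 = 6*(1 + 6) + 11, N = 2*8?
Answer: -5992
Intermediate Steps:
N = 16
P = -424 (P = -8*(6*(1 + 6) + 11) = -8*(6*7 + 11) = -8*(42 + 11) = -8*53 = -424)
N*P + (20 + 16)*(20 + 2) = 16*(-424) + (20 + 16)*(20 + 2) = -6784 + 36*22 = -6784 + 792 = -5992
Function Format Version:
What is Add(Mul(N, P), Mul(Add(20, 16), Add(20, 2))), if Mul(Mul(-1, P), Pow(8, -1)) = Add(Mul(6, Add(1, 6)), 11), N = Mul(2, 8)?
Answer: -5992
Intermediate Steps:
N = 16
P = -424 (P = Mul(-8, Add(Mul(6, Add(1, 6)), 11)) = Mul(-8, Add(Mul(6, 7), 11)) = Mul(-8, Add(42, 11)) = Mul(-8, 53) = -424)
Add(Mul(N, P), Mul(Add(20, 16), Add(20, 2))) = Add(Mul(16, -424), Mul(Add(20, 16), Add(20, 2))) = Add(-6784, Mul(36, 22)) = Add(-6784, 792) = -5992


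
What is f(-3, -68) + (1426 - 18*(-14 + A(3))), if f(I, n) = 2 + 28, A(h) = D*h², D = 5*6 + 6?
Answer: -4124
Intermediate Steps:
D = 36 (D = 30 + 6 = 36)
A(h) = 36*h²
f(I, n) = 30
f(-3, -68) + (1426 - 18*(-14 + A(3))) = 30 + (1426 - 18*(-14 + 36*3²)) = 30 + (1426 - 18*(-14 + 36*9)) = 30 + (1426 - 18*(-14 + 324)) = 30 + (1426 - 18*310) = 30 + (1426 - 1*5580) = 30 + (1426 - 5580) = 30 - 4154 = -4124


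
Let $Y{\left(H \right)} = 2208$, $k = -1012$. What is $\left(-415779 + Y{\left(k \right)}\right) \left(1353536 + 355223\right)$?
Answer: $-706693168389$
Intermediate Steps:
$\left(-415779 + Y{\left(k \right)}\right) \left(1353536 + 355223\right) = \left(-415779 + 2208\right) \left(1353536 + 355223\right) = \left(-413571\right) 1708759 = -706693168389$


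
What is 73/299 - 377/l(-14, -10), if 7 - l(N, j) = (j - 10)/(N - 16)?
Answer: -336782/5681 ≈ -59.282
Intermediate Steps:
l(N, j) = 7 - (-10 + j)/(-16 + N) (l(N, j) = 7 - (j - 10)/(N - 16) = 7 - (-10 + j)/(-16 + N))
73/299 - 377/l(-14, -10) = 73/299 - 377*(-16 - 14)/(-102 - 1*(-10) + 7*(-14)) = 73*(1/299) - 377*(-30/(-102 + 10 - 98)) = 73/299 - 377/((-1/30*(-190))) = 73/299 - 377/19/3 = 73/299 - 377*3/19 = 73/299 - 1131/19 = -336782/5681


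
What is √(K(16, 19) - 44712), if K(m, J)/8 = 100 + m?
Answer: 2*I*√10946 ≈ 209.25*I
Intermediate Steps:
K(m, J) = 800 + 8*m (K(m, J) = 8*(100 + m) = 800 + 8*m)
√(K(16, 19) - 44712) = √((800 + 8*16) - 44712) = √((800 + 128) - 44712) = √(928 - 44712) = √(-43784) = 2*I*√10946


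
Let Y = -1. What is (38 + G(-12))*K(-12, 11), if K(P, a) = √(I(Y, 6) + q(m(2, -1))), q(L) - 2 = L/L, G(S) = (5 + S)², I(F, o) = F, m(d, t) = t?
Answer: 87*√2 ≈ 123.04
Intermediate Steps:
q(L) = 3 (q(L) = 2 + L/L = 2 + 1 = 3)
K(P, a) = √2 (K(P, a) = √(-1 + 3) = √2)
(38 + G(-12))*K(-12, 11) = (38 + (5 - 12)²)*√2 = (38 + (-7)²)*√2 = (38 + 49)*√2 = 87*√2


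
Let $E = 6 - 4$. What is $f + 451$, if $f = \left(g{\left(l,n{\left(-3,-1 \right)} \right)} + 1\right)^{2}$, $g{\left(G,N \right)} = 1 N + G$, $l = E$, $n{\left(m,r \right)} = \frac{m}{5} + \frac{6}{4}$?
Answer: $\frac{46621}{100} \approx 466.21$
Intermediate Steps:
$n{\left(m,r \right)} = \frac{3}{2} + \frac{m}{5}$ ($n{\left(m,r \right)} = m \frac{1}{5} + 6 \cdot \frac{1}{4} = \frac{m}{5} + \frac{3}{2} = \frac{3}{2} + \frac{m}{5}$)
$E = 2$ ($E = 6 - 4 = 2$)
$l = 2$
$g{\left(G,N \right)} = G + N$ ($g{\left(G,N \right)} = N + G = G + N$)
$f = \frac{1521}{100}$ ($f = \left(\left(2 + \left(\frac{3}{2} + \frac{1}{5} \left(-3\right)\right)\right) + 1\right)^{2} = \left(\left(2 + \left(\frac{3}{2} - \frac{3}{5}\right)\right) + 1\right)^{2} = \left(\left(2 + \frac{9}{10}\right) + 1\right)^{2} = \left(\frac{29}{10} + 1\right)^{2} = \left(\frac{39}{10}\right)^{2} = \frac{1521}{100} \approx 15.21$)
$f + 451 = \frac{1521}{100} + 451 = \frac{46621}{100}$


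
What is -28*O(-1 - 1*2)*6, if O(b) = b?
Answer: 504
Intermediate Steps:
-28*O(-1 - 1*2)*6 = -28*(-1 - 1*2)*6 = -28*(-1 - 2)*6 = -28*(-3)*6 = 84*6 = 504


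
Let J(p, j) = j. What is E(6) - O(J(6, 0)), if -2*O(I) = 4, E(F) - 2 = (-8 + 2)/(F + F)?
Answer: 7/2 ≈ 3.5000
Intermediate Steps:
E(F) = 2 - 3/F (E(F) = 2 + (-8 + 2)/(F + F) = 2 - 6*1/(2*F) = 2 - 3/F)
O(I) = -2 (O(I) = -1/2*4 = -2)
E(6) - O(J(6, 0)) = (2 - 3/6) - 1*(-2) = (2 - 3*1/6) + 2 = (2 - 1/2) + 2 = 3/2 + 2 = 7/2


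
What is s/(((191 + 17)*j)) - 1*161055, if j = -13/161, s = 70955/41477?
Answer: -18062942971195/112153808 ≈ -1.6106e+5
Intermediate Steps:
s = 70955/41477 (s = 70955*(1/41477) = 70955/41477 ≈ 1.7107)
j = -13/161 (j = -13*1/161 = -13/161 ≈ -0.080745)
s/(((191 + 17)*j)) - 1*161055 = 70955/(41477*(((191 + 17)*(-13/161)))) - 1*161055 = 70955/(41477*((208*(-13/161)))) - 161055 = 70955/(41477*(-2704/161)) - 161055 = (70955/41477)*(-161/2704) - 161055 = -11423755/112153808 - 161055 = -18062942971195/112153808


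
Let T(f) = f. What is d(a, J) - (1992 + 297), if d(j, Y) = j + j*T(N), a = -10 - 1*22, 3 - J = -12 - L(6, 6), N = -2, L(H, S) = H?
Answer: -2257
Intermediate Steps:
J = 21 (J = 3 - (-12 - 1*6) = 3 - (-12 - 6) = 3 - 1*(-18) = 3 + 18 = 21)
a = -32 (a = -10 - 22 = -32)
d(j, Y) = -j (d(j, Y) = j + j*(-2) = j - 2*j = -j)
d(a, J) - (1992 + 297) = -1*(-32) - (1992 + 297) = 32 - 1*2289 = 32 - 2289 = -2257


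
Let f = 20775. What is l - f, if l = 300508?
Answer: 279733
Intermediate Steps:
l - f = 300508 - 1*20775 = 300508 - 20775 = 279733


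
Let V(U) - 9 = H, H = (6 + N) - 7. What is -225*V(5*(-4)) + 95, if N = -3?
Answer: -1030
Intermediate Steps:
H = -4 (H = (6 - 3) - 7 = 3 - 7 = -4)
V(U) = 5 (V(U) = 9 - 4 = 5)
-225*V(5*(-4)) + 95 = -225*5 + 95 = -1125 + 95 = -1030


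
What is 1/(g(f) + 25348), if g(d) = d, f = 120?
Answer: 1/25468 ≈ 3.9265e-5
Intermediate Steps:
1/(g(f) + 25348) = 1/(120 + 25348) = 1/25468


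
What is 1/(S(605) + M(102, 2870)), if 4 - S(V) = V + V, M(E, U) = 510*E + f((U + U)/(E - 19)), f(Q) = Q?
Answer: 83/4223302 ≈ 1.9653e-5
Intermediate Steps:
M(E, U) = 510*E + 2*U/(-19 + E) (M(E, U) = 510*E + (U + U)/(E - 19) = 510*E + (2*U)/(-19 + E) = 510*E + 2*U/(-19 + E))
S(V) = 4 - 2*V (S(V) = 4 - (V + V) = 4 - 2*V)
1/(S(605) + M(102, 2870)) = 1/((4 - 2*605) + 2*(2870 + 255*102*(-19 + 102))/(-19 + 102)) = 1/((4 - 1210) + 2*(2870 + 255*102*83)/83) = 1/(-1206 + 2*(1/83)*(2870 + 2158830)) = 1/(-1206 + 2*(1/83)*2161700) = 1/(-1206 + 4323400/83) = 1/(4223302/83) = 83/4223302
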